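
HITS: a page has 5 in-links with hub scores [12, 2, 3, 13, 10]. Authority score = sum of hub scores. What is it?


Authority = sum of hub scores of in-linkers
In-link 1: hub score = 12
In-link 2: hub score = 2
In-link 3: hub score = 3
In-link 4: hub score = 13
In-link 5: hub score = 10
Authority = 12 + 2 + 3 + 13 + 10 = 40

40


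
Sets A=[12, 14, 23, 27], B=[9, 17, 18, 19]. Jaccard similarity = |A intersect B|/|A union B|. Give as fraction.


A intersect B = []
|A intersect B| = 0
A union B = [9, 12, 14, 17, 18, 19, 23, 27]
|A union B| = 8
Jaccard = 0/8 = 0

0


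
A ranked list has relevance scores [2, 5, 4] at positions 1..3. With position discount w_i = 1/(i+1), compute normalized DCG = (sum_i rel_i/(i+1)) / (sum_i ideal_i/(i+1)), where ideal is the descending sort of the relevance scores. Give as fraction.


Position discount weights w_i = 1/(i+1) for i=1..3:
Weights = [1/2, 1/3, 1/4]
Actual relevance: [2, 5, 4]
DCG = 2/2 + 5/3 + 4/4 = 11/3
Ideal relevance (sorted desc): [5, 4, 2]
Ideal DCG = 5/2 + 4/3 + 2/4 = 13/3
nDCG = DCG / ideal_DCG = 11/3 / 13/3 = 11/13

11/13


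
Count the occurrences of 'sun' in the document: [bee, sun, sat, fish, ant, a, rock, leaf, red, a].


Document has 10 words
Scanning for 'sun':
Found at positions: [1]
Count = 1

1


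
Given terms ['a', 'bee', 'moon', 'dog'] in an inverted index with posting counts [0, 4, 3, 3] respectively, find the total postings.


Summing posting list sizes:
'a': 0 postings
'bee': 4 postings
'moon': 3 postings
'dog': 3 postings
Total = 0 + 4 + 3 + 3 = 10

10


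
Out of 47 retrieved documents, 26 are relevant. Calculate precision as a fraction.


Precision = relevant_retrieved / total_retrieved
= 26 / 47
= 26 / (26 + 21)
= 26/47

26/47


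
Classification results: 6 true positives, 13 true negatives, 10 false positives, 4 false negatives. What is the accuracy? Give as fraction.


Accuracy = (TP + TN) / (TP + TN + FP + FN)
TP + TN = 6 + 13 = 19
Total = 6 + 13 + 10 + 4 = 33
Accuracy = 19 / 33 = 19/33

19/33


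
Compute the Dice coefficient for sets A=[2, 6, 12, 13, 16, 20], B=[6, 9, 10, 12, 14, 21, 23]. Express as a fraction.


A intersect B = [6, 12]
|A intersect B| = 2
|A| = 6, |B| = 7
Dice = 2*2 / (6+7)
= 4 / 13 = 4/13

4/13


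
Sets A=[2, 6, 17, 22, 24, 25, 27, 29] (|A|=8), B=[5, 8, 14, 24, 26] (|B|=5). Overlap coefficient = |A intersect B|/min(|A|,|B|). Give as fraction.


A intersect B = [24]
|A intersect B| = 1
min(|A|, |B|) = min(8, 5) = 5
Overlap = 1 / 5 = 1/5

1/5


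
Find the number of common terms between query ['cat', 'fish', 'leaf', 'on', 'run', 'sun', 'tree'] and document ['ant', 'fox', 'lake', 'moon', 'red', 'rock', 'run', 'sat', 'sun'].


Query terms: ['cat', 'fish', 'leaf', 'on', 'run', 'sun', 'tree']
Document terms: ['ant', 'fox', 'lake', 'moon', 'red', 'rock', 'run', 'sat', 'sun']
Common terms: ['run', 'sun']
Overlap count = 2

2


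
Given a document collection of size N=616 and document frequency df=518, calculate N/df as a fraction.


IDF ratio = N / df
= 616 / 518
= 44/37

44/37


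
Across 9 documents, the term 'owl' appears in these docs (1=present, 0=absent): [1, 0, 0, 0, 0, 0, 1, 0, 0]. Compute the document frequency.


Checking each document for 'owl':
Doc 1: present
Doc 2: absent
Doc 3: absent
Doc 4: absent
Doc 5: absent
Doc 6: absent
Doc 7: present
Doc 8: absent
Doc 9: absent
df = sum of presences = 1 + 0 + 0 + 0 + 0 + 0 + 1 + 0 + 0 = 2

2


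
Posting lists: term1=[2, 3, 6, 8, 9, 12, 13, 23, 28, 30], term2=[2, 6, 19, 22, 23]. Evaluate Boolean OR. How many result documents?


Boolean OR: find union of posting lists
term1 docs: [2, 3, 6, 8, 9, 12, 13, 23, 28, 30]
term2 docs: [2, 6, 19, 22, 23]
Union: [2, 3, 6, 8, 9, 12, 13, 19, 22, 23, 28, 30]
|union| = 12

12


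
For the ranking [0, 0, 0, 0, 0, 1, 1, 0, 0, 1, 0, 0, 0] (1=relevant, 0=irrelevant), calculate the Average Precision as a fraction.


Computing P@k for each relevant position:
Position 1: not relevant
Position 2: not relevant
Position 3: not relevant
Position 4: not relevant
Position 5: not relevant
Position 6: relevant, P@6 = 1/6 = 1/6
Position 7: relevant, P@7 = 2/7 = 2/7
Position 8: not relevant
Position 9: not relevant
Position 10: relevant, P@10 = 3/10 = 3/10
Position 11: not relevant
Position 12: not relevant
Position 13: not relevant
Sum of P@k = 1/6 + 2/7 + 3/10 = 79/105
AP = 79/105 / 3 = 79/315

79/315


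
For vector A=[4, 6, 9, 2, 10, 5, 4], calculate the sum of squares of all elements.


|A|^2 = sum of squared components
A[0]^2 = 4^2 = 16
A[1]^2 = 6^2 = 36
A[2]^2 = 9^2 = 81
A[3]^2 = 2^2 = 4
A[4]^2 = 10^2 = 100
A[5]^2 = 5^2 = 25
A[6]^2 = 4^2 = 16
Sum = 16 + 36 + 81 + 4 + 100 + 25 + 16 = 278

278


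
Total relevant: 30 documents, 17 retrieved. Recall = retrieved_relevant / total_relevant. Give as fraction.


Recall = retrieved_relevant / total_relevant
= 17 / 30
= 17 / (17 + 13)
= 17/30

17/30


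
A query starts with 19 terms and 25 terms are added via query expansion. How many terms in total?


Original terms: 19
Expansion terms: 25
Total = 19 + 25 = 44

44


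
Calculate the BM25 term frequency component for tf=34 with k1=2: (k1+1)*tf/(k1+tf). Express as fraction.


BM25 TF component = (k1+1)*tf / (k1+tf)
k1 = 2, tf = 34
Numerator = (2+1)*34 = 102
Denominator = 2 + 34 = 36
= 102/36 = 17/6

17/6


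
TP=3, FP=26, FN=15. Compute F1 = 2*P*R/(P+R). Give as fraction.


F1 = 2 * P * R / (P + R)
P = TP/(TP+FP) = 3/29 = 3/29
R = TP/(TP+FN) = 3/18 = 1/6
2 * P * R = 2 * 3/29 * 1/6 = 1/29
P + R = 3/29 + 1/6 = 47/174
F1 = 1/29 / 47/174 = 6/47

6/47


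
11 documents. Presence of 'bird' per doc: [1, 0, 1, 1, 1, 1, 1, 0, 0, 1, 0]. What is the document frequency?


Checking each document for 'bird':
Doc 1: present
Doc 2: absent
Doc 3: present
Doc 4: present
Doc 5: present
Doc 6: present
Doc 7: present
Doc 8: absent
Doc 9: absent
Doc 10: present
Doc 11: absent
df = sum of presences = 1 + 0 + 1 + 1 + 1 + 1 + 1 + 0 + 0 + 1 + 0 = 7

7


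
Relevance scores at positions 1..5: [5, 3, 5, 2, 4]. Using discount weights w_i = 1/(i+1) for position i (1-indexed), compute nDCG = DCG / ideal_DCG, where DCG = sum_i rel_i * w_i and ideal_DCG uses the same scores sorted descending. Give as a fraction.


Position discount weights w_i = 1/(i+1) for i=1..5:
Weights = [1/2, 1/3, 1/4, 1/5, 1/6]
Actual relevance: [5, 3, 5, 2, 4]
DCG = 5/2 + 3/3 + 5/4 + 2/5 + 4/6 = 349/60
Ideal relevance (sorted desc): [5, 5, 4, 3, 2]
Ideal DCG = 5/2 + 5/3 + 4/4 + 3/5 + 2/6 = 61/10
nDCG = DCG / ideal_DCG = 349/60 / 61/10 = 349/366

349/366


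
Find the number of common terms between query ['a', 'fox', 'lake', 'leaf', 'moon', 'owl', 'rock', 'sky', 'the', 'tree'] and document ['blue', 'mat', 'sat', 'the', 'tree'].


Query terms: ['a', 'fox', 'lake', 'leaf', 'moon', 'owl', 'rock', 'sky', 'the', 'tree']
Document terms: ['blue', 'mat', 'sat', 'the', 'tree']
Common terms: ['the', 'tree']
Overlap count = 2

2


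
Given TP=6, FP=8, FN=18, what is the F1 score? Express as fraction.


F1 = 2 * P * R / (P + R)
P = TP/(TP+FP) = 6/14 = 3/7
R = TP/(TP+FN) = 6/24 = 1/4
2 * P * R = 2 * 3/7 * 1/4 = 3/14
P + R = 3/7 + 1/4 = 19/28
F1 = 3/14 / 19/28 = 6/19

6/19


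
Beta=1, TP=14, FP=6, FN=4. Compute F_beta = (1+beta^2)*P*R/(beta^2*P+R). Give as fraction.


P = TP/(TP+FP) = 14/20 = 7/10
R = TP/(TP+FN) = 14/18 = 7/9
beta^2 = 1^2 = 1
(1 + beta^2) = 2
Numerator = (1+beta^2)*P*R = 49/45
Denominator = beta^2*P + R = 7/10 + 7/9 = 133/90
F_beta = 14/19

14/19


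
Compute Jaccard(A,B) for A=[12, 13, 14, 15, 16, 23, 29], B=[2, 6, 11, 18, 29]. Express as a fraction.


A intersect B = [29]
|A intersect B| = 1
A union B = [2, 6, 11, 12, 13, 14, 15, 16, 18, 23, 29]
|A union B| = 11
Jaccard = 1/11 = 1/11

1/11


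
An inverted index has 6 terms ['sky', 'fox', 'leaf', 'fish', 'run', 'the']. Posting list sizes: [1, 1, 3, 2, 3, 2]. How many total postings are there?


Summing posting list sizes:
'sky': 1 postings
'fox': 1 postings
'leaf': 3 postings
'fish': 2 postings
'run': 3 postings
'the': 2 postings
Total = 1 + 1 + 3 + 2 + 3 + 2 = 12

12


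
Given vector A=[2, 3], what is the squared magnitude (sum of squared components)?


|A|^2 = sum of squared components
A[0]^2 = 2^2 = 4
A[1]^2 = 3^2 = 9
Sum = 4 + 9 = 13

13


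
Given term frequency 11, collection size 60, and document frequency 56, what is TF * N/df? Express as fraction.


TF * (N/df)
= 11 * (60/56)
= 11 * 15/14
= 165/14

165/14


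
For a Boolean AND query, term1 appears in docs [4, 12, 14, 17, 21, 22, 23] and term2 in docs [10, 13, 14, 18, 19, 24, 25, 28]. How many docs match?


Boolean AND: find intersection of posting lists
term1 docs: [4, 12, 14, 17, 21, 22, 23]
term2 docs: [10, 13, 14, 18, 19, 24, 25, 28]
Intersection: [14]
|intersection| = 1

1


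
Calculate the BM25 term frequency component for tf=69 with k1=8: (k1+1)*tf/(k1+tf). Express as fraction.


BM25 TF component = (k1+1)*tf / (k1+tf)
k1 = 8, tf = 69
Numerator = (8+1)*69 = 621
Denominator = 8 + 69 = 77
= 621/77 = 621/77

621/77


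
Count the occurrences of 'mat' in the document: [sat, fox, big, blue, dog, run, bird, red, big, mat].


Document has 10 words
Scanning for 'mat':
Found at positions: [9]
Count = 1

1


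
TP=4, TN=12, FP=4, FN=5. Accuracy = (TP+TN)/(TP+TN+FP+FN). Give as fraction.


Accuracy = (TP + TN) / (TP + TN + FP + FN)
TP + TN = 4 + 12 = 16
Total = 4 + 12 + 4 + 5 = 25
Accuracy = 16 / 25 = 16/25

16/25


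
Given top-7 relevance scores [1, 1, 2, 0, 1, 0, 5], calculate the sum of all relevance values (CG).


Cumulative Gain = sum of relevance scores
Position 1: rel=1, running sum=1
Position 2: rel=1, running sum=2
Position 3: rel=2, running sum=4
Position 4: rel=0, running sum=4
Position 5: rel=1, running sum=5
Position 6: rel=0, running sum=5
Position 7: rel=5, running sum=10
CG = 10

10


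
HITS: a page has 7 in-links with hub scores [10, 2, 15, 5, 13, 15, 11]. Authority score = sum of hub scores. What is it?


Authority = sum of hub scores of in-linkers
In-link 1: hub score = 10
In-link 2: hub score = 2
In-link 3: hub score = 15
In-link 4: hub score = 5
In-link 5: hub score = 13
In-link 6: hub score = 15
In-link 7: hub score = 11
Authority = 10 + 2 + 15 + 5 + 13 + 15 + 11 = 71

71


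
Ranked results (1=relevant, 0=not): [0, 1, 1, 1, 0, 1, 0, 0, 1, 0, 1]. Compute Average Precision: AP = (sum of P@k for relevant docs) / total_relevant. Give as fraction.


Computing P@k for each relevant position:
Position 1: not relevant
Position 2: relevant, P@2 = 1/2 = 1/2
Position 3: relevant, P@3 = 2/3 = 2/3
Position 4: relevant, P@4 = 3/4 = 3/4
Position 5: not relevant
Position 6: relevant, P@6 = 4/6 = 2/3
Position 7: not relevant
Position 8: not relevant
Position 9: relevant, P@9 = 5/9 = 5/9
Position 10: not relevant
Position 11: relevant, P@11 = 6/11 = 6/11
Sum of P@k = 1/2 + 2/3 + 3/4 + 2/3 + 5/9 + 6/11 = 1459/396
AP = 1459/396 / 6 = 1459/2376

1459/2376


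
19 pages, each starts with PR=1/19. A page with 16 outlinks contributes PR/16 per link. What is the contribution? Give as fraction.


Initial PR = 1/19 = 1/19
Outlinks = 16
Contribution per link = PR / outlinks
= 1/19 / 16
= 1/304

1/304


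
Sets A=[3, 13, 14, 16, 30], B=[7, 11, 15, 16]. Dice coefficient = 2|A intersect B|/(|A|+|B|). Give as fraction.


A intersect B = [16]
|A intersect B| = 1
|A| = 5, |B| = 4
Dice = 2*1 / (5+4)
= 2 / 9 = 2/9

2/9


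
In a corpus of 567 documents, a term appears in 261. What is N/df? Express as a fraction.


IDF ratio = N / df
= 567 / 261
= 63/29

63/29


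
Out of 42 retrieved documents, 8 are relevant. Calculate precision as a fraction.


Precision = relevant_retrieved / total_retrieved
= 8 / 42
= 8 / (8 + 34)
= 4/21

4/21


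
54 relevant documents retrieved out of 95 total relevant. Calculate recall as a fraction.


Recall = retrieved_relevant / total_relevant
= 54 / 95
= 54 / (54 + 41)
= 54/95

54/95


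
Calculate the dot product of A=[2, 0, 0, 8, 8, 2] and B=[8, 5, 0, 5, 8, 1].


Dot product = sum of element-wise products
A[0]*B[0] = 2*8 = 16
A[1]*B[1] = 0*5 = 0
A[2]*B[2] = 0*0 = 0
A[3]*B[3] = 8*5 = 40
A[4]*B[4] = 8*8 = 64
A[5]*B[5] = 2*1 = 2
Sum = 16 + 0 + 0 + 40 + 64 + 2 = 122

122


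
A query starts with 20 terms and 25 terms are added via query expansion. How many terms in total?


Original terms: 20
Expansion terms: 25
Total = 20 + 25 = 45

45


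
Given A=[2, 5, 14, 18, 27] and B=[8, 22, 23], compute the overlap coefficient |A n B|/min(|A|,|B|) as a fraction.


A intersect B = []
|A intersect B| = 0
min(|A|, |B|) = min(5, 3) = 3
Overlap = 0 / 3 = 0

0


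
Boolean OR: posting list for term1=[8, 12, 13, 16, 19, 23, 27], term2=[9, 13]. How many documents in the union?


Boolean OR: find union of posting lists
term1 docs: [8, 12, 13, 16, 19, 23, 27]
term2 docs: [9, 13]
Union: [8, 9, 12, 13, 16, 19, 23, 27]
|union| = 8

8


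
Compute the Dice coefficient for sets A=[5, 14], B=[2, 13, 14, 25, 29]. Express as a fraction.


A intersect B = [14]
|A intersect B| = 1
|A| = 2, |B| = 5
Dice = 2*1 / (2+5)
= 2 / 7 = 2/7

2/7


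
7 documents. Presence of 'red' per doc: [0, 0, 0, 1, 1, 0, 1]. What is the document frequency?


Checking each document for 'red':
Doc 1: absent
Doc 2: absent
Doc 3: absent
Doc 4: present
Doc 5: present
Doc 6: absent
Doc 7: present
df = sum of presences = 0 + 0 + 0 + 1 + 1 + 0 + 1 = 3

3


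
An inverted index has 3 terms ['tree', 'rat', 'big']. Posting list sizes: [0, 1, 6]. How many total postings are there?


Summing posting list sizes:
'tree': 0 postings
'rat': 1 postings
'big': 6 postings
Total = 0 + 1 + 6 = 7

7


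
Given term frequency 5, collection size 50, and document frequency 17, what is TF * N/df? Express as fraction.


TF * (N/df)
= 5 * (50/17)
= 5 * 50/17
= 250/17

250/17


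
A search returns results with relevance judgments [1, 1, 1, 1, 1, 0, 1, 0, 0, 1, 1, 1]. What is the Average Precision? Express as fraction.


Computing P@k for each relevant position:
Position 1: relevant, P@1 = 1/1 = 1
Position 2: relevant, P@2 = 2/2 = 1
Position 3: relevant, P@3 = 3/3 = 1
Position 4: relevant, P@4 = 4/4 = 1
Position 5: relevant, P@5 = 5/5 = 1
Position 6: not relevant
Position 7: relevant, P@7 = 6/7 = 6/7
Position 8: not relevant
Position 9: not relevant
Position 10: relevant, P@10 = 7/10 = 7/10
Position 11: relevant, P@11 = 8/11 = 8/11
Position 12: relevant, P@12 = 9/12 = 3/4
Sum of P@k = 1 + 1 + 1 + 1 + 1 + 6/7 + 7/10 + 8/11 + 3/4 = 12373/1540
AP = 12373/1540 / 9 = 12373/13860

12373/13860


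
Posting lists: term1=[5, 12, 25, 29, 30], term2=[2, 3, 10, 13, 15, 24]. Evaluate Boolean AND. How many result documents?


Boolean AND: find intersection of posting lists
term1 docs: [5, 12, 25, 29, 30]
term2 docs: [2, 3, 10, 13, 15, 24]
Intersection: []
|intersection| = 0

0


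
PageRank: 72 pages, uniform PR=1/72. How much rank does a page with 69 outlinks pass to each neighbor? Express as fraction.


Initial PR = 1/72 = 1/72
Outlinks = 69
Contribution per link = PR / outlinks
= 1/72 / 69
= 1/4968

1/4968


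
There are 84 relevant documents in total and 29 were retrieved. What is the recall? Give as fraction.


Recall = retrieved_relevant / total_relevant
= 29 / 84
= 29 / (29 + 55)
= 29/84

29/84


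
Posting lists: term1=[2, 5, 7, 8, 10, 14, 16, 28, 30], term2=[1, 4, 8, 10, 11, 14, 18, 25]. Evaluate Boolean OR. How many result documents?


Boolean OR: find union of posting lists
term1 docs: [2, 5, 7, 8, 10, 14, 16, 28, 30]
term2 docs: [1, 4, 8, 10, 11, 14, 18, 25]
Union: [1, 2, 4, 5, 7, 8, 10, 11, 14, 16, 18, 25, 28, 30]
|union| = 14

14


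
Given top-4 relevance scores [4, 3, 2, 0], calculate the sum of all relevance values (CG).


Cumulative Gain = sum of relevance scores
Position 1: rel=4, running sum=4
Position 2: rel=3, running sum=7
Position 3: rel=2, running sum=9
Position 4: rel=0, running sum=9
CG = 9

9


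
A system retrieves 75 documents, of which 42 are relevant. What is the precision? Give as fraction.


Precision = relevant_retrieved / total_retrieved
= 42 / 75
= 42 / (42 + 33)
= 14/25

14/25


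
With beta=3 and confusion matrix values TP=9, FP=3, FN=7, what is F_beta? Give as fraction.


P = TP/(TP+FP) = 9/12 = 3/4
R = TP/(TP+FN) = 9/16 = 9/16
beta^2 = 3^2 = 9
(1 + beta^2) = 10
Numerator = (1+beta^2)*P*R = 135/32
Denominator = beta^2*P + R = 27/4 + 9/16 = 117/16
F_beta = 15/26

15/26


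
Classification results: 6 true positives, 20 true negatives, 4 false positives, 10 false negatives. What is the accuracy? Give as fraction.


Accuracy = (TP + TN) / (TP + TN + FP + FN)
TP + TN = 6 + 20 = 26
Total = 6 + 20 + 4 + 10 = 40
Accuracy = 26 / 40 = 13/20

13/20


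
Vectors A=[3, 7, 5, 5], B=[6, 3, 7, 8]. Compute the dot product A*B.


Dot product = sum of element-wise products
A[0]*B[0] = 3*6 = 18
A[1]*B[1] = 7*3 = 21
A[2]*B[2] = 5*7 = 35
A[3]*B[3] = 5*8 = 40
Sum = 18 + 21 + 35 + 40 = 114

114


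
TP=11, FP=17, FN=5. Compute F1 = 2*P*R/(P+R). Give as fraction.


F1 = 2 * P * R / (P + R)
P = TP/(TP+FP) = 11/28 = 11/28
R = TP/(TP+FN) = 11/16 = 11/16
2 * P * R = 2 * 11/28 * 11/16 = 121/224
P + R = 11/28 + 11/16 = 121/112
F1 = 121/224 / 121/112 = 1/2

1/2


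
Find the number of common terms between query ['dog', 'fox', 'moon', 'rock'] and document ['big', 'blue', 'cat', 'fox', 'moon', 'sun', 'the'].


Query terms: ['dog', 'fox', 'moon', 'rock']
Document terms: ['big', 'blue', 'cat', 'fox', 'moon', 'sun', 'the']
Common terms: ['fox', 'moon']
Overlap count = 2

2


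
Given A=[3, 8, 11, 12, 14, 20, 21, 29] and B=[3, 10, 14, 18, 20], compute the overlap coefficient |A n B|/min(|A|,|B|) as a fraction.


A intersect B = [3, 14, 20]
|A intersect B| = 3
min(|A|, |B|) = min(8, 5) = 5
Overlap = 3 / 5 = 3/5

3/5


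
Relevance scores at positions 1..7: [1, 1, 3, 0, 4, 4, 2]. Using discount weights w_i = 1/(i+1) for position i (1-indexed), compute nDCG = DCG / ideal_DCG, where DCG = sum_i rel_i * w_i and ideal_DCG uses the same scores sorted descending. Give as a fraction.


Position discount weights w_i = 1/(i+1) for i=1..7:
Weights = [1/2, 1/3, 1/4, 1/5, 1/6, 1/7, 1/8]
Actual relevance: [1, 1, 3, 0, 4, 4, 2]
DCG = 1/2 + 1/3 + 3/4 + 0/5 + 4/6 + 4/7 + 2/8 = 43/14
Ideal relevance (sorted desc): [4, 4, 3, 2, 1, 1, 0]
Ideal DCG = 4/2 + 4/3 + 3/4 + 2/5 + 1/6 + 1/7 + 0/8 = 671/140
nDCG = DCG / ideal_DCG = 43/14 / 671/140 = 430/671

430/671


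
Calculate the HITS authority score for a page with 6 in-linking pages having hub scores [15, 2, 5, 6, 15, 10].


Authority = sum of hub scores of in-linkers
In-link 1: hub score = 15
In-link 2: hub score = 2
In-link 3: hub score = 5
In-link 4: hub score = 6
In-link 5: hub score = 15
In-link 6: hub score = 10
Authority = 15 + 2 + 5 + 6 + 15 + 10 = 53

53


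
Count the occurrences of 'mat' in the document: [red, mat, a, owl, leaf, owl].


Document has 6 words
Scanning for 'mat':
Found at positions: [1]
Count = 1

1


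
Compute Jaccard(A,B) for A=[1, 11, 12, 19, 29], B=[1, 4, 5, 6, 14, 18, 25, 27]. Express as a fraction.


A intersect B = [1]
|A intersect B| = 1
A union B = [1, 4, 5, 6, 11, 12, 14, 18, 19, 25, 27, 29]
|A union B| = 12
Jaccard = 1/12 = 1/12

1/12


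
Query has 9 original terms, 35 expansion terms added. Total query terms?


Original terms: 9
Expansion terms: 35
Total = 9 + 35 = 44

44


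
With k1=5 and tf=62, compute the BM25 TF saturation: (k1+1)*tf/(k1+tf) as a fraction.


BM25 TF component = (k1+1)*tf / (k1+tf)
k1 = 5, tf = 62
Numerator = (5+1)*62 = 372
Denominator = 5 + 62 = 67
= 372/67 = 372/67

372/67


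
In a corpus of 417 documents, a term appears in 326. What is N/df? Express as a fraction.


IDF ratio = N / df
= 417 / 326
= 417/326

417/326


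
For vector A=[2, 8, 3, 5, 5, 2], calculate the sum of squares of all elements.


|A|^2 = sum of squared components
A[0]^2 = 2^2 = 4
A[1]^2 = 8^2 = 64
A[2]^2 = 3^2 = 9
A[3]^2 = 5^2 = 25
A[4]^2 = 5^2 = 25
A[5]^2 = 2^2 = 4
Sum = 4 + 64 + 9 + 25 + 25 + 4 = 131

131


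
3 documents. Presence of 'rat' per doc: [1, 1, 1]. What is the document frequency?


Checking each document for 'rat':
Doc 1: present
Doc 2: present
Doc 3: present
df = sum of presences = 1 + 1 + 1 = 3

3


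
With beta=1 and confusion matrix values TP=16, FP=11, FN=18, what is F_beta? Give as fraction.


P = TP/(TP+FP) = 16/27 = 16/27
R = TP/(TP+FN) = 16/34 = 8/17
beta^2 = 1^2 = 1
(1 + beta^2) = 2
Numerator = (1+beta^2)*P*R = 256/459
Denominator = beta^2*P + R = 16/27 + 8/17 = 488/459
F_beta = 32/61

32/61


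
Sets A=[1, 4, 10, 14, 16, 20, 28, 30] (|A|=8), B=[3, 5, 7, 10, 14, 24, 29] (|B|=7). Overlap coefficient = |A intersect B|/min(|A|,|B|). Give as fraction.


A intersect B = [10, 14]
|A intersect B| = 2
min(|A|, |B|) = min(8, 7) = 7
Overlap = 2 / 7 = 2/7

2/7


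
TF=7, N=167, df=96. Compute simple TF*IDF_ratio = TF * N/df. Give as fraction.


TF * (N/df)
= 7 * (167/96)
= 7 * 167/96
= 1169/96

1169/96


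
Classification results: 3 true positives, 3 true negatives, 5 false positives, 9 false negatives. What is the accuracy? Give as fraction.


Accuracy = (TP + TN) / (TP + TN + FP + FN)
TP + TN = 3 + 3 = 6
Total = 3 + 3 + 5 + 9 = 20
Accuracy = 6 / 20 = 3/10

3/10


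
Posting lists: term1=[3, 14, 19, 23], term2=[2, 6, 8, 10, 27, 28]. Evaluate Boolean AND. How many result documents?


Boolean AND: find intersection of posting lists
term1 docs: [3, 14, 19, 23]
term2 docs: [2, 6, 8, 10, 27, 28]
Intersection: []
|intersection| = 0

0


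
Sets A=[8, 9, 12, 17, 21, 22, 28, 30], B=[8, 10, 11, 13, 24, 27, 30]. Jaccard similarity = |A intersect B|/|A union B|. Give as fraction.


A intersect B = [8, 30]
|A intersect B| = 2
A union B = [8, 9, 10, 11, 12, 13, 17, 21, 22, 24, 27, 28, 30]
|A union B| = 13
Jaccard = 2/13 = 2/13

2/13


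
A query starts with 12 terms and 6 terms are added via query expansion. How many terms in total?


Original terms: 12
Expansion terms: 6
Total = 12 + 6 = 18

18


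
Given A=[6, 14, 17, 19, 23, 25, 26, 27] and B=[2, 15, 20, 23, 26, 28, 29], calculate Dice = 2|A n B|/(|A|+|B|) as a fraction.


A intersect B = [23, 26]
|A intersect B| = 2
|A| = 8, |B| = 7
Dice = 2*2 / (8+7)
= 4 / 15 = 4/15

4/15


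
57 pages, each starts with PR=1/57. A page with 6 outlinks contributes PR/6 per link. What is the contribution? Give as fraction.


Initial PR = 1/57 = 1/57
Outlinks = 6
Contribution per link = PR / outlinks
= 1/57 / 6
= 1/342

1/342


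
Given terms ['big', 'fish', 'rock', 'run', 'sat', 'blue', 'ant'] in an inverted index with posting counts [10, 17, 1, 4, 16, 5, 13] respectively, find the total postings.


Summing posting list sizes:
'big': 10 postings
'fish': 17 postings
'rock': 1 postings
'run': 4 postings
'sat': 16 postings
'blue': 5 postings
'ant': 13 postings
Total = 10 + 17 + 1 + 4 + 16 + 5 + 13 = 66

66


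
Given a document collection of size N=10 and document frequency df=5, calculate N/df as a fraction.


IDF ratio = N / df
= 10 / 5
= 2

2


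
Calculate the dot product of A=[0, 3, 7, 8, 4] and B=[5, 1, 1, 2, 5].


Dot product = sum of element-wise products
A[0]*B[0] = 0*5 = 0
A[1]*B[1] = 3*1 = 3
A[2]*B[2] = 7*1 = 7
A[3]*B[3] = 8*2 = 16
A[4]*B[4] = 4*5 = 20
Sum = 0 + 3 + 7 + 16 + 20 = 46

46


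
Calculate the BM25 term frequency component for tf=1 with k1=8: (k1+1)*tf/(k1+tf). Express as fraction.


BM25 TF component = (k1+1)*tf / (k1+tf)
k1 = 8, tf = 1
Numerator = (8+1)*1 = 9
Denominator = 8 + 1 = 9
= 9/9 = 1

1


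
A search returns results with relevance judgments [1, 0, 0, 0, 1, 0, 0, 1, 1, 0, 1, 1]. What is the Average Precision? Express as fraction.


Computing P@k for each relevant position:
Position 1: relevant, P@1 = 1/1 = 1
Position 2: not relevant
Position 3: not relevant
Position 4: not relevant
Position 5: relevant, P@5 = 2/5 = 2/5
Position 6: not relevant
Position 7: not relevant
Position 8: relevant, P@8 = 3/8 = 3/8
Position 9: relevant, P@9 = 4/9 = 4/9
Position 10: not relevant
Position 11: relevant, P@11 = 5/11 = 5/11
Position 12: relevant, P@12 = 6/12 = 1/2
Sum of P@k = 1 + 2/5 + 3/8 + 4/9 + 5/11 + 1/2 = 12569/3960
AP = 12569/3960 / 6 = 12569/23760

12569/23760


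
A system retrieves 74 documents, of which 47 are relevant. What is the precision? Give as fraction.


Precision = relevant_retrieved / total_retrieved
= 47 / 74
= 47 / (47 + 27)
= 47/74

47/74


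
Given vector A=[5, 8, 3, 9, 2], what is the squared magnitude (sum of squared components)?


|A|^2 = sum of squared components
A[0]^2 = 5^2 = 25
A[1]^2 = 8^2 = 64
A[2]^2 = 3^2 = 9
A[3]^2 = 9^2 = 81
A[4]^2 = 2^2 = 4
Sum = 25 + 64 + 9 + 81 + 4 = 183

183


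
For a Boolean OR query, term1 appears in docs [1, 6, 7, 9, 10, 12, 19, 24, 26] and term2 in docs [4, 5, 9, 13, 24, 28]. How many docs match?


Boolean OR: find union of posting lists
term1 docs: [1, 6, 7, 9, 10, 12, 19, 24, 26]
term2 docs: [4, 5, 9, 13, 24, 28]
Union: [1, 4, 5, 6, 7, 9, 10, 12, 13, 19, 24, 26, 28]
|union| = 13

13


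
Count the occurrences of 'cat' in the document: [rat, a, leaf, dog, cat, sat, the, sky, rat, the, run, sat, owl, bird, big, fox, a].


Document has 17 words
Scanning for 'cat':
Found at positions: [4]
Count = 1

1


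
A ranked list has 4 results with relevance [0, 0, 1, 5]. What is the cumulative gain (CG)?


Cumulative Gain = sum of relevance scores
Position 1: rel=0, running sum=0
Position 2: rel=0, running sum=0
Position 3: rel=1, running sum=1
Position 4: rel=5, running sum=6
CG = 6

6


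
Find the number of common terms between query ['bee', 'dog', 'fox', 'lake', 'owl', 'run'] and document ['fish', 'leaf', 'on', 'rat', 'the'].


Query terms: ['bee', 'dog', 'fox', 'lake', 'owl', 'run']
Document terms: ['fish', 'leaf', 'on', 'rat', 'the']
Common terms: []
Overlap count = 0

0


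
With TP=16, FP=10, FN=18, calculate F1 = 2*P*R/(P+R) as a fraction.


F1 = 2 * P * R / (P + R)
P = TP/(TP+FP) = 16/26 = 8/13
R = TP/(TP+FN) = 16/34 = 8/17
2 * P * R = 2 * 8/13 * 8/17 = 128/221
P + R = 8/13 + 8/17 = 240/221
F1 = 128/221 / 240/221 = 8/15

8/15


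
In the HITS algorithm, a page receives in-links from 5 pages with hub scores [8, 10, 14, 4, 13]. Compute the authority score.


Authority = sum of hub scores of in-linkers
In-link 1: hub score = 8
In-link 2: hub score = 10
In-link 3: hub score = 14
In-link 4: hub score = 4
In-link 5: hub score = 13
Authority = 8 + 10 + 14 + 4 + 13 = 49

49


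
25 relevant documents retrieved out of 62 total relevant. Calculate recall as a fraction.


Recall = retrieved_relevant / total_relevant
= 25 / 62
= 25 / (25 + 37)
= 25/62

25/62


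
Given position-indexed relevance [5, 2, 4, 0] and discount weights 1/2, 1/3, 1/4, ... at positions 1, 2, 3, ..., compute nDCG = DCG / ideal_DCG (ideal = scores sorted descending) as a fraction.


Position discount weights w_i = 1/(i+1) for i=1..4:
Weights = [1/2, 1/3, 1/4, 1/5]
Actual relevance: [5, 2, 4, 0]
DCG = 5/2 + 2/3 + 4/4 + 0/5 = 25/6
Ideal relevance (sorted desc): [5, 4, 2, 0]
Ideal DCG = 5/2 + 4/3 + 2/4 + 0/5 = 13/3
nDCG = DCG / ideal_DCG = 25/6 / 13/3 = 25/26

25/26


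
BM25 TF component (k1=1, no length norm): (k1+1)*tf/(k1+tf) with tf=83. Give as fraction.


BM25 TF component = (k1+1)*tf / (k1+tf)
k1 = 1, tf = 83
Numerator = (1+1)*83 = 166
Denominator = 1 + 83 = 84
= 166/84 = 83/42

83/42


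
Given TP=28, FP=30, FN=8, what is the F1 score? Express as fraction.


F1 = 2 * P * R / (P + R)
P = TP/(TP+FP) = 28/58 = 14/29
R = TP/(TP+FN) = 28/36 = 7/9
2 * P * R = 2 * 14/29 * 7/9 = 196/261
P + R = 14/29 + 7/9 = 329/261
F1 = 196/261 / 329/261 = 28/47

28/47


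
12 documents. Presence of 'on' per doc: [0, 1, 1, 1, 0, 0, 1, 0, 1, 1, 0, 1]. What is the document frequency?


Checking each document for 'on':
Doc 1: absent
Doc 2: present
Doc 3: present
Doc 4: present
Doc 5: absent
Doc 6: absent
Doc 7: present
Doc 8: absent
Doc 9: present
Doc 10: present
Doc 11: absent
Doc 12: present
df = sum of presences = 0 + 1 + 1 + 1 + 0 + 0 + 1 + 0 + 1 + 1 + 0 + 1 = 7

7


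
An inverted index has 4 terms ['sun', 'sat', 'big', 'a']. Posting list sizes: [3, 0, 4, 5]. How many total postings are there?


Summing posting list sizes:
'sun': 3 postings
'sat': 0 postings
'big': 4 postings
'a': 5 postings
Total = 3 + 0 + 4 + 5 = 12

12


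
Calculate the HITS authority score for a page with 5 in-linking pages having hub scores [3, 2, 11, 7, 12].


Authority = sum of hub scores of in-linkers
In-link 1: hub score = 3
In-link 2: hub score = 2
In-link 3: hub score = 11
In-link 4: hub score = 7
In-link 5: hub score = 12
Authority = 3 + 2 + 11 + 7 + 12 = 35

35


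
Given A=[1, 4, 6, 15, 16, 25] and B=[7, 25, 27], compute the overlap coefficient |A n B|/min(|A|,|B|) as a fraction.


A intersect B = [25]
|A intersect B| = 1
min(|A|, |B|) = min(6, 3) = 3
Overlap = 1 / 3 = 1/3

1/3


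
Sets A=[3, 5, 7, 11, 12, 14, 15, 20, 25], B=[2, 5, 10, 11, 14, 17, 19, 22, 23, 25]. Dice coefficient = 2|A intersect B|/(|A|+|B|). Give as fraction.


A intersect B = [5, 11, 14, 25]
|A intersect B| = 4
|A| = 9, |B| = 10
Dice = 2*4 / (9+10)
= 8 / 19 = 8/19

8/19


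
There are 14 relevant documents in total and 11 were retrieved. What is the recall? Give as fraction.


Recall = retrieved_relevant / total_relevant
= 11 / 14
= 11 / (11 + 3)
= 11/14

11/14


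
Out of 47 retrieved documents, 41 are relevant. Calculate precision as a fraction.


Precision = relevant_retrieved / total_retrieved
= 41 / 47
= 41 / (41 + 6)
= 41/47

41/47


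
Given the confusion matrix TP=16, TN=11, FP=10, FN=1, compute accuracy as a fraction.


Accuracy = (TP + TN) / (TP + TN + FP + FN)
TP + TN = 16 + 11 = 27
Total = 16 + 11 + 10 + 1 = 38
Accuracy = 27 / 38 = 27/38

27/38


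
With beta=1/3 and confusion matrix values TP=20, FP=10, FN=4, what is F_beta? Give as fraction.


P = TP/(TP+FP) = 20/30 = 2/3
R = TP/(TP+FN) = 20/24 = 5/6
beta^2 = 1/3^2 = 1/9
(1 + beta^2) = 10/9
Numerator = (1+beta^2)*P*R = 50/81
Denominator = beta^2*P + R = 2/27 + 5/6 = 49/54
F_beta = 100/147

100/147


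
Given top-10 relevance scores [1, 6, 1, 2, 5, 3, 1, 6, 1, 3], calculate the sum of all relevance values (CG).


Cumulative Gain = sum of relevance scores
Position 1: rel=1, running sum=1
Position 2: rel=6, running sum=7
Position 3: rel=1, running sum=8
Position 4: rel=2, running sum=10
Position 5: rel=5, running sum=15
Position 6: rel=3, running sum=18
Position 7: rel=1, running sum=19
Position 8: rel=6, running sum=25
Position 9: rel=1, running sum=26
Position 10: rel=3, running sum=29
CG = 29

29


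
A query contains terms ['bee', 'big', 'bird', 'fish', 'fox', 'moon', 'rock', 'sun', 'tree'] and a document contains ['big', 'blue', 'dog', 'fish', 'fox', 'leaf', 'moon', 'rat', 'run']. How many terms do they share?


Query terms: ['bee', 'big', 'bird', 'fish', 'fox', 'moon', 'rock', 'sun', 'tree']
Document terms: ['big', 'blue', 'dog', 'fish', 'fox', 'leaf', 'moon', 'rat', 'run']
Common terms: ['big', 'fish', 'fox', 'moon']
Overlap count = 4

4


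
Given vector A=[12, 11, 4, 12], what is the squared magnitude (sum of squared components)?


|A|^2 = sum of squared components
A[0]^2 = 12^2 = 144
A[1]^2 = 11^2 = 121
A[2]^2 = 4^2 = 16
A[3]^2 = 12^2 = 144
Sum = 144 + 121 + 16 + 144 = 425

425


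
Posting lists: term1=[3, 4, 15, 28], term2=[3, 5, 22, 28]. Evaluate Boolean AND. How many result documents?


Boolean AND: find intersection of posting lists
term1 docs: [3, 4, 15, 28]
term2 docs: [3, 5, 22, 28]
Intersection: [3, 28]
|intersection| = 2

2


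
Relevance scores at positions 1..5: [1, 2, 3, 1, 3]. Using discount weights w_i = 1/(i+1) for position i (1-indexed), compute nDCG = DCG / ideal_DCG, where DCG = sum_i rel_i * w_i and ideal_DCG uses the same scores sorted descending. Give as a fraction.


Position discount weights w_i = 1/(i+1) for i=1..5:
Weights = [1/2, 1/3, 1/4, 1/5, 1/6]
Actual relevance: [1, 2, 3, 1, 3]
DCG = 1/2 + 2/3 + 3/4 + 1/5 + 3/6 = 157/60
Ideal relevance (sorted desc): [3, 3, 2, 1, 1]
Ideal DCG = 3/2 + 3/3 + 2/4 + 1/5 + 1/6 = 101/30
nDCG = DCG / ideal_DCG = 157/60 / 101/30 = 157/202

157/202


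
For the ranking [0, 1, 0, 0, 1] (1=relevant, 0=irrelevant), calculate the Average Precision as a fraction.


Computing P@k for each relevant position:
Position 1: not relevant
Position 2: relevant, P@2 = 1/2 = 1/2
Position 3: not relevant
Position 4: not relevant
Position 5: relevant, P@5 = 2/5 = 2/5
Sum of P@k = 1/2 + 2/5 = 9/10
AP = 9/10 / 2 = 9/20

9/20


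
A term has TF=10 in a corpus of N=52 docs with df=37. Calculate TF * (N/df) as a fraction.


TF * (N/df)
= 10 * (52/37)
= 10 * 52/37
= 520/37

520/37


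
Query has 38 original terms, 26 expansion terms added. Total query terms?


Original terms: 38
Expansion terms: 26
Total = 38 + 26 = 64

64


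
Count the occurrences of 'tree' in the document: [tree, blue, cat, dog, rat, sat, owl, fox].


Document has 8 words
Scanning for 'tree':
Found at positions: [0]
Count = 1

1


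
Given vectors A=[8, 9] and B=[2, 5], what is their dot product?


Dot product = sum of element-wise products
A[0]*B[0] = 8*2 = 16
A[1]*B[1] = 9*5 = 45
Sum = 16 + 45 = 61

61


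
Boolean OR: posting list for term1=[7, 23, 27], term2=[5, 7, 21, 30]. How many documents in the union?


Boolean OR: find union of posting lists
term1 docs: [7, 23, 27]
term2 docs: [5, 7, 21, 30]
Union: [5, 7, 21, 23, 27, 30]
|union| = 6

6


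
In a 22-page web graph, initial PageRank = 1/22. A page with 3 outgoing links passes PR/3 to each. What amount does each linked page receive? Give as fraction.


Initial PR = 1/22 = 1/22
Outlinks = 3
Contribution per link = PR / outlinks
= 1/22 / 3
= 1/66

1/66


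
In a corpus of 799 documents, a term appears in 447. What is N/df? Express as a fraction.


IDF ratio = N / df
= 799 / 447
= 799/447

799/447


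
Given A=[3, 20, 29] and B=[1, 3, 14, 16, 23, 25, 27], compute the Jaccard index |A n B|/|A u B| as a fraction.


A intersect B = [3]
|A intersect B| = 1
A union B = [1, 3, 14, 16, 20, 23, 25, 27, 29]
|A union B| = 9
Jaccard = 1/9 = 1/9

1/9


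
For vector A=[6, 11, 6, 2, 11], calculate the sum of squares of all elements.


|A|^2 = sum of squared components
A[0]^2 = 6^2 = 36
A[1]^2 = 11^2 = 121
A[2]^2 = 6^2 = 36
A[3]^2 = 2^2 = 4
A[4]^2 = 11^2 = 121
Sum = 36 + 121 + 36 + 4 + 121 = 318

318


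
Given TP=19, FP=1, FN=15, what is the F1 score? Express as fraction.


F1 = 2 * P * R / (P + R)
P = TP/(TP+FP) = 19/20 = 19/20
R = TP/(TP+FN) = 19/34 = 19/34
2 * P * R = 2 * 19/20 * 19/34 = 361/340
P + R = 19/20 + 19/34 = 513/340
F1 = 361/340 / 513/340 = 19/27

19/27


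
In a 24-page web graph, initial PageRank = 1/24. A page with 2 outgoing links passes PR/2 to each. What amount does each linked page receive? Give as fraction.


Initial PR = 1/24 = 1/24
Outlinks = 2
Contribution per link = PR / outlinks
= 1/24 / 2
= 1/48

1/48


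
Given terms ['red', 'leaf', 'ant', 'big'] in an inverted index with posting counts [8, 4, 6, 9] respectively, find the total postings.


Summing posting list sizes:
'red': 8 postings
'leaf': 4 postings
'ant': 6 postings
'big': 9 postings
Total = 8 + 4 + 6 + 9 = 27

27


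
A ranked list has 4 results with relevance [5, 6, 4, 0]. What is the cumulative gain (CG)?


Cumulative Gain = sum of relevance scores
Position 1: rel=5, running sum=5
Position 2: rel=6, running sum=11
Position 3: rel=4, running sum=15
Position 4: rel=0, running sum=15
CG = 15

15


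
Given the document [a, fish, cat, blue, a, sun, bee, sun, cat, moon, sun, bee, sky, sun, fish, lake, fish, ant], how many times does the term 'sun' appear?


Document has 18 words
Scanning for 'sun':
Found at positions: [5, 7, 10, 13]
Count = 4

4


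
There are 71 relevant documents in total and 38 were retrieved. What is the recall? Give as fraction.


Recall = retrieved_relevant / total_relevant
= 38 / 71
= 38 / (38 + 33)
= 38/71

38/71


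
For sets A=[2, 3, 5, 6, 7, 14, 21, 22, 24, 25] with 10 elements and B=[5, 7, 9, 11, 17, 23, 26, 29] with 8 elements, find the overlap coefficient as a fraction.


A intersect B = [5, 7]
|A intersect B| = 2
min(|A|, |B|) = min(10, 8) = 8
Overlap = 2 / 8 = 1/4

1/4


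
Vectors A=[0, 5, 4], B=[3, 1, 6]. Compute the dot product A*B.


Dot product = sum of element-wise products
A[0]*B[0] = 0*3 = 0
A[1]*B[1] = 5*1 = 5
A[2]*B[2] = 4*6 = 24
Sum = 0 + 5 + 24 = 29

29


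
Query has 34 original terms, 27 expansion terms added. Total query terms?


Original terms: 34
Expansion terms: 27
Total = 34 + 27 = 61

61


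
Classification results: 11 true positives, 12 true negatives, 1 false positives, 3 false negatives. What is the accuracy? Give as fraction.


Accuracy = (TP + TN) / (TP + TN + FP + FN)
TP + TN = 11 + 12 = 23
Total = 11 + 12 + 1 + 3 = 27
Accuracy = 23 / 27 = 23/27

23/27


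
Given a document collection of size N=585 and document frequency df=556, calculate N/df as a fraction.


IDF ratio = N / df
= 585 / 556
= 585/556

585/556


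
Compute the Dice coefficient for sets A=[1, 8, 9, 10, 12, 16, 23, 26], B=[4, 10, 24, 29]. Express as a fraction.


A intersect B = [10]
|A intersect B| = 1
|A| = 8, |B| = 4
Dice = 2*1 / (8+4)
= 2 / 12 = 1/6

1/6


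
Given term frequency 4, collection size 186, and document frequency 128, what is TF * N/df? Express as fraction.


TF * (N/df)
= 4 * (186/128)
= 4 * 93/64
= 93/16

93/16


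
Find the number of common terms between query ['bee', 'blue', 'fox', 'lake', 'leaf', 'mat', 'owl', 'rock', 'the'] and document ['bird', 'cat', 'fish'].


Query terms: ['bee', 'blue', 'fox', 'lake', 'leaf', 'mat', 'owl', 'rock', 'the']
Document terms: ['bird', 'cat', 'fish']
Common terms: []
Overlap count = 0

0


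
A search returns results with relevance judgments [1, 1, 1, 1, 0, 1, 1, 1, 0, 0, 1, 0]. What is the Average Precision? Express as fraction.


Computing P@k for each relevant position:
Position 1: relevant, P@1 = 1/1 = 1
Position 2: relevant, P@2 = 2/2 = 1
Position 3: relevant, P@3 = 3/3 = 1
Position 4: relevant, P@4 = 4/4 = 1
Position 5: not relevant
Position 6: relevant, P@6 = 5/6 = 5/6
Position 7: relevant, P@7 = 6/7 = 6/7
Position 8: relevant, P@8 = 7/8 = 7/8
Position 9: not relevant
Position 10: not relevant
Position 11: relevant, P@11 = 8/11 = 8/11
Position 12: not relevant
Sum of P@k = 1 + 1 + 1 + 1 + 5/6 + 6/7 + 7/8 + 8/11 = 13477/1848
AP = 13477/1848 / 8 = 13477/14784

13477/14784


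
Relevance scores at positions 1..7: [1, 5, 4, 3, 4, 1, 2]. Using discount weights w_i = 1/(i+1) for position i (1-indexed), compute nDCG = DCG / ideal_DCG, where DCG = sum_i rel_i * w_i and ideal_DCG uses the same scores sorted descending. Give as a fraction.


Position discount weights w_i = 1/(i+1) for i=1..7:
Weights = [1/2, 1/3, 1/4, 1/5, 1/6, 1/7, 1/8]
Actual relevance: [1, 5, 4, 3, 4, 1, 2]
DCG = 1/2 + 5/3 + 4/4 + 3/5 + 4/6 + 1/7 + 2/8 = 2027/420
Ideal relevance (sorted desc): [5, 4, 4, 3, 2, 1, 1]
Ideal DCG = 5/2 + 4/3 + 4/4 + 3/5 + 2/6 + 1/7 + 1/8 = 5069/840
nDCG = DCG / ideal_DCG = 2027/420 / 5069/840 = 4054/5069

4054/5069


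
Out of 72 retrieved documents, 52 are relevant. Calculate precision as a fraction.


Precision = relevant_retrieved / total_retrieved
= 52 / 72
= 52 / (52 + 20)
= 13/18

13/18


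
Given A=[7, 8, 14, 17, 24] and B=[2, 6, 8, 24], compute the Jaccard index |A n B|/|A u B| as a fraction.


A intersect B = [8, 24]
|A intersect B| = 2
A union B = [2, 6, 7, 8, 14, 17, 24]
|A union B| = 7
Jaccard = 2/7 = 2/7

2/7


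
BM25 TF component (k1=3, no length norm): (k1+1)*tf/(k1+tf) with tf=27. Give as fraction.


BM25 TF component = (k1+1)*tf / (k1+tf)
k1 = 3, tf = 27
Numerator = (3+1)*27 = 108
Denominator = 3 + 27 = 30
= 108/30 = 18/5

18/5


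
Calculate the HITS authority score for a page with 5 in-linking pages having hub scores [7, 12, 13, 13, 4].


Authority = sum of hub scores of in-linkers
In-link 1: hub score = 7
In-link 2: hub score = 12
In-link 3: hub score = 13
In-link 4: hub score = 13
In-link 5: hub score = 4
Authority = 7 + 12 + 13 + 13 + 4 = 49

49
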